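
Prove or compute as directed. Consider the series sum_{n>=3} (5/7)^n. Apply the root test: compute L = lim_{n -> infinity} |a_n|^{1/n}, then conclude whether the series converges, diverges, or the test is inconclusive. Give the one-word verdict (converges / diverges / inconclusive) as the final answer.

Let a_n denote the general term. Form |a_n|^(1/n) and simplify:
|a_n|^(1/n) = 5/7
Take the limit as n -> infinity: L = 5/7.
Since L = 5/7 < 1, the root test implies convergence.

converges


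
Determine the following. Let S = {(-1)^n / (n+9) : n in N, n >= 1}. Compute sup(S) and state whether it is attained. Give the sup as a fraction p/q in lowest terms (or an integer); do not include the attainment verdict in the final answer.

Analysis:
- Values: -1/10, 1/11, -1/12, 1/13, -1/14, ...
- Positive terms (even n): 1/(2+9), 1/(4+9), ... decreasing -> max = 1/11 (n=2).
- Negative terms (odd n): -1/(1+9), -1/(3+9), ... increasing -> min = -1/10 (n=1).
- So sup = 1/11 (attained at n=2); inf = -1/10 (attained at n=1).
Conclusion: sup(S) = 1/11, attained in S.

1/11


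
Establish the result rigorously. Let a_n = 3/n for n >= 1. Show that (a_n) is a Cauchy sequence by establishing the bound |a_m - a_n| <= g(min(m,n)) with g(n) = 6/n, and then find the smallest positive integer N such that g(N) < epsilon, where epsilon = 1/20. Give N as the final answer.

For any m, n >= 1, by the triangle inequality:
|a_m - a_n| = |3/m - 3/n| <= 3*1/m + 3*1/n <= 6/min(m,n).
So g(n) = 6/n bounds the Cauchy difference. Since g(n) -> 0, (a_n) is Cauchy.
Now solve g(N) < 1/20: 6/N < 1/20 <=> N > 6 / (1/20) = 120.
The smallest integer strictly greater than 120 is N = 121.
Check: g(121) = 6/121 = 6/121 < 1/20; g(120) = 1/20 >= 1/20. So N = 121.

121


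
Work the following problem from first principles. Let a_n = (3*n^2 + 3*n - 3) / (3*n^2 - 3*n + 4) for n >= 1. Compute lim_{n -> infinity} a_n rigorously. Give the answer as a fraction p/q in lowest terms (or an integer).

Divide numerator and denominator by n^2, the highest power:
numerator / n^2 = 3 + 3/n - 3/n^2
denominator / n^2 = 3 - 3/n + 4/n^2
As n -> infinity, all terms of the form c/n^k (k >= 1) tend to 0.
So numerator / n^2 -> 3 and denominator / n^2 -> 3.
Therefore lim a_n = 1.

1


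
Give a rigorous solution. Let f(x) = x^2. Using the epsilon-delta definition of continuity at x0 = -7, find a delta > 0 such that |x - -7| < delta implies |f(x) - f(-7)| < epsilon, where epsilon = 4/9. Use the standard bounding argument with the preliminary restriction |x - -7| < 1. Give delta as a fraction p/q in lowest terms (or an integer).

Factor: |x^2 - (-7)^2| = |x - -7| * |x + -7|.
Impose |x - -7| < 1 first. Then |x + -7| = |(x - -7) + 2*(-7)| <= |x - -7| + 2*|-7| < 1 + 14 = 15.
So |x^2 - (-7)^2| < delta * 15.
We need delta * 15 <= 4/9, i.e. delta <= 4/9/15 = 4/135.
Since 4/135 < 1, this is tighter than 1; take delta = 4/135.
So delta = 4/135 works.

4/135


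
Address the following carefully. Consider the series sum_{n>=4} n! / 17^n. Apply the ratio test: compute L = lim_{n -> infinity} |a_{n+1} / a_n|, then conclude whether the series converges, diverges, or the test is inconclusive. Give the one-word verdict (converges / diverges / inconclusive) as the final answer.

Let a_n denote the general term. Form the ratio a_{n+1}/a_n and simplify:
a_{n+1}/a_n = n/17 + 1/17
Take the limit as n -> infinity: L = infinity.
Since L = infinity > 1 (or L = infinity), the ratio test implies the series diverges.

diverges


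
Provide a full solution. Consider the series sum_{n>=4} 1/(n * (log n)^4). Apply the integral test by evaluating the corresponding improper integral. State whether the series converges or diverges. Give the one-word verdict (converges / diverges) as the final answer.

Let f(x) = 1/(x*log(x)^4). Then f is positive, continuous, and decreasing on [4, infinity), so the integral test applies.
Compute the improper integral int_{4}^infinity f(x) dx:
  antiderivative F(x) = -1/(3*log(x)^3).
  F(x) -> 0 as x -> infinity.  int = 0 - F(4) = 1/(3*log(4)^3) < infinity. By the integral test, the series converges.

converges


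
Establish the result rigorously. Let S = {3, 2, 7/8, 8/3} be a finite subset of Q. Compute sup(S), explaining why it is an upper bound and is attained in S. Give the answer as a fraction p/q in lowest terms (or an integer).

S is finite, so sup(S) = max(S).
Sorted decreasing:
3, 8/3, 2, 7/8
The extremum is 3.
For every x in S, x <= 3. And 3 is in S, so it is attained.
Therefore sup(S) = 3.

3


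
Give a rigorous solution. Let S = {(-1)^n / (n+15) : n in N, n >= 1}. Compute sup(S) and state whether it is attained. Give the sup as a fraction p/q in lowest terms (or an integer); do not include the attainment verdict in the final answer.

Analysis:
- Values: -1/16, 1/17, -1/18, 1/19, -1/20, ...
- Positive terms (even n): 1/(2+15), 1/(4+15), ... decreasing -> max = 1/17 (n=2).
- Negative terms (odd n): -1/(1+15), -1/(3+15), ... increasing -> min = -1/16 (n=1).
- So sup = 1/17 (attained at n=2); inf = -1/16 (attained at n=1).
Conclusion: sup(S) = 1/17, attained in S.

1/17


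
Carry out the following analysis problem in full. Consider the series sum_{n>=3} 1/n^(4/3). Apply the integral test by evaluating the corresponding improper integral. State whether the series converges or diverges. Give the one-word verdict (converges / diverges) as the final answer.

Let f(x) = x^(-4/3). Then f is positive, continuous, and decreasing on [3, infinity), so the integral test applies.
Compute the improper integral int_{3}^infinity f(x) dx:
  antiderivative F(x) = -3/x^(1/3).
  As x -> infinity, F(x) -> 0 (since p = 4/3 > 1).
  So int = F(infinity) - F(3) = 0 - (-3^(2/3)) = 3^(2/3).
  Finite, so by the integral test, the series converges.

converges


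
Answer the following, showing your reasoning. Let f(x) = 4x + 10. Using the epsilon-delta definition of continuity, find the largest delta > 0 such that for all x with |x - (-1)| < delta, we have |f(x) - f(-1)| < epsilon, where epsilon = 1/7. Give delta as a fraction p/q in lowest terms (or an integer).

We compute f(-1) = 4*(-1) + 10 = 6.
|f(x) - f(-1)| = |4x + 10 - (6)| = |4(x - (-1))| = 4|x - (-1)|.
We need 4|x - (-1)| < 1/7, i.e. |x - (-1)| < 1/7 / 4 = 1/28.
So any delta <= 1/28 works. Conversely, if delta > 1/28, then x = -1 + 1/28 satisfies |x - (-1)| = 1/28 < delta but |f(x) - f(-1)| = 4 * 1/28 = 1/7, which is not < 1/7; so no larger delta works.
Hence the largest such delta is 1/28.

1/28


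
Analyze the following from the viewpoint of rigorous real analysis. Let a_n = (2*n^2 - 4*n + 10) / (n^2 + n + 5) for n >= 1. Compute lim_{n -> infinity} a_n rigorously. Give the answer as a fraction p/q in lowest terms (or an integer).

Divide numerator and denominator by n^2, the highest power:
numerator / n^2 = 2 - 4/n + 10/n^2
denominator / n^2 = 1 + 1/n + 5/n^2
As n -> infinity, all terms of the form c/n^k (k >= 1) tend to 0.
So numerator / n^2 -> 2 and denominator / n^2 -> 1.
Therefore lim a_n = 2.

2


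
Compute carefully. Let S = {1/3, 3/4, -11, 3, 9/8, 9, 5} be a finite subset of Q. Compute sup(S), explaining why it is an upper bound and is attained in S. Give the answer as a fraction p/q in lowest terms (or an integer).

S is finite, so sup(S) = max(S).
Sorted decreasing:
9, 5, 3, 9/8, 3/4, 1/3, -11
The extremum is 9.
For every x in S, x <= 9. And 9 is in S, so it is attained.
Therefore sup(S) = 9.

9


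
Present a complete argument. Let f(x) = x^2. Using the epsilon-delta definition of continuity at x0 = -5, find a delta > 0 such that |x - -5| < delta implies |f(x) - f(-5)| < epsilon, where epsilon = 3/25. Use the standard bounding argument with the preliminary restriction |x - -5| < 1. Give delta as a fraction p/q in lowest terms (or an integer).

Factor: |x^2 - (-5)^2| = |x - -5| * |x + -5|.
Impose |x - -5| < 1 first. Then |x + -5| = |(x - -5) + 2*(-5)| <= |x - -5| + 2*|-5| < 1 + 10 = 11.
So |x^2 - (-5)^2| < delta * 11.
We need delta * 11 <= 3/25, i.e. delta <= 3/25/11 = 3/275.
Since 3/275 < 1, this is tighter than 1; take delta = 3/275.
So delta = 3/275 works.

3/275


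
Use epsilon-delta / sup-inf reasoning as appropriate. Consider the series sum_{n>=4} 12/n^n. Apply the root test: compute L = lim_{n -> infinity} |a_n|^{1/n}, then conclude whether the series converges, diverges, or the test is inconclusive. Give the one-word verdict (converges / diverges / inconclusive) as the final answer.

Let a_n denote the general term. Form |a_n|^(1/n) and simplify:
|a_n|^(1/n) = 12^(1/n)/n
Take the limit as n -> infinity: L = 0.
Since L = 0 < 1, the root test implies convergence.

converges


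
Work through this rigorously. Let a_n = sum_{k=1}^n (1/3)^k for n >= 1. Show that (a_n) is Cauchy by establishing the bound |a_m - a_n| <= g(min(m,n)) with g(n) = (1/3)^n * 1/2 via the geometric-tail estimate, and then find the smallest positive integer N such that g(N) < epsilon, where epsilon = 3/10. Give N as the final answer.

For m > n >= 1: |a_m - a_n| = sum_{k=n+1}^m (1/3)^k < sum_{k=n+1}^infinity (1/3)^k = (1/3)^(n+1) / (1 - 1/3) = (1/3)^n * (1/3) * (3/2) = (1/3)^n * 1/2.
So g(n) = (1/3)^n / 2. Since g(n) -> 0, (a_n) is Cauchy.
Now solve g(N) < 3/10: (1/3)^N / 2 < 3/10 <=> 3^N > 1 / (2 * 3/10) = 5/3.
Check powers of 3: 3^0 = 1 <= 5/3, 3^1 = 3 > 5/3.
So the smallest such N is 1. Check: g(1) = 1/(2 * 3) = 1/6 < 3/10.

1


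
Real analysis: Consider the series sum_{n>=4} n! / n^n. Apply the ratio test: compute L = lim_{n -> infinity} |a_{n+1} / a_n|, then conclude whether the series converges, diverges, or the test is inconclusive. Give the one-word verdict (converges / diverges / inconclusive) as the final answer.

Let a_n denote the general term. Form the ratio a_{n+1}/a_n and simplify:
a_{n+1}/a_n = (n/(n + 1))^n
Take the limit as n -> infinity: L = exp(-1).
Since L = exp(-1) < 1, the ratio test implies the series converges.

converges


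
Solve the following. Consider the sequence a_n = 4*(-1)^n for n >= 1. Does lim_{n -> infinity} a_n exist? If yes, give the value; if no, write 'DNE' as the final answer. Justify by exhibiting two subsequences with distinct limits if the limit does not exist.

Examine the behaviour of a_n along subsequences.
Even-n subsequence a_{2k} = 4 -> 4. Odd-n subsequence a_{2k+1} = -4 -> -4.
Since these two subsequential limits are 4 and -4, distinct, the full sequence cannot converge (a convergent sequence has all subsequences tending to the same limit). So lim a_n does not exist.

DNE


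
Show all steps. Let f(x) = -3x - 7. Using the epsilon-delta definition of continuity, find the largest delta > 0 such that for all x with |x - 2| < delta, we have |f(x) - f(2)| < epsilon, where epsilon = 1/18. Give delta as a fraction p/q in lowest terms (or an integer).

We compute f(2) = -3*(2) - 7 = -13.
|f(x) - f(2)| = |-3x - 7 - (-13)| = |-3(x - 2)| = 3|x - 2|.
We need 3|x - 2| < 1/18, i.e. |x - 2| < 1/18 / 3 = 1/54.
So any delta <= 1/54 works. Conversely, if delta > 1/54, then x = 2 + 1/54 satisfies |x - 2| = 1/54 < delta but |f(x) - f(2)| = 3 * 1/54 = 1/18, which is not < 1/18; so no larger delta works.
Hence the largest such delta is 1/54.

1/54


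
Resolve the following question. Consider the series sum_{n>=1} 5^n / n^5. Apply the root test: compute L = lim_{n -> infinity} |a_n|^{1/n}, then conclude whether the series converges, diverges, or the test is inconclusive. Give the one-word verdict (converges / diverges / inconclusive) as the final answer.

Let a_n denote the general term. Form |a_n|^(1/n) and simplify:
|a_n|^(1/n) = 5/n^(5/n)
Take the limit as n -> infinity: L = 5.
Since L = 5 > 1, the root test implies divergence.

diverges


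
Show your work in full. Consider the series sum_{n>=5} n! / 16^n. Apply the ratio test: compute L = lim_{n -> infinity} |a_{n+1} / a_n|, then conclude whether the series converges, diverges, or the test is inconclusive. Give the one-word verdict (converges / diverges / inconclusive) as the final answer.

Let a_n denote the general term. Form the ratio a_{n+1}/a_n and simplify:
a_{n+1}/a_n = n/16 + 1/16
Take the limit as n -> infinity: L = infinity.
Since L = infinity > 1 (or L = infinity), the ratio test implies the series diverges.

diverges


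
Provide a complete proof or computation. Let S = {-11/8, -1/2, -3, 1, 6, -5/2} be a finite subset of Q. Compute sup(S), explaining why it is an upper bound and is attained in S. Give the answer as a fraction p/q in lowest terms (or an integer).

S is finite, so sup(S) = max(S).
Sorted decreasing:
6, 1, -1/2, -11/8, -5/2, -3
The extremum is 6.
For every x in S, x <= 6. And 6 is in S, so it is attained.
Therefore sup(S) = 6.

6


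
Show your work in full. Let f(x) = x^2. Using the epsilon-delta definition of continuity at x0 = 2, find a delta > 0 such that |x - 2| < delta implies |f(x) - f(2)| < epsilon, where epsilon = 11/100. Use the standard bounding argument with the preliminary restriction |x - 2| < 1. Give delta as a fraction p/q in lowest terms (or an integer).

Factor: |x^2 - (2)^2| = |x - 2| * |x + 2|.
Impose |x - 2| < 1 first. Then |x + 2| = |(x - 2) + 2*(2)| <= |x - 2| + 2*|2| < 1 + 4 = 5.
So |x^2 - (2)^2| < delta * 5.
We need delta * 5 <= 11/100, i.e. delta <= 11/100/5 = 11/500.
Since 11/500 < 1, this is tighter than 1; take delta = 11/500.
So delta = 11/500 works.

11/500


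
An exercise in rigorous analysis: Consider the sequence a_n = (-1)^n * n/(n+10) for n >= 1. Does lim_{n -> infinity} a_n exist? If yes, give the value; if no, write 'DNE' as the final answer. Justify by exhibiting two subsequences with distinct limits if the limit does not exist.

Examine the behaviour of a_n along subsequences.
a_{2k} = 2k/(2k+10) -> 1. a_{2k+1} = -(2k+1)/(2k+11) -> -1.
Since these two subsequential limits are 1 and -1, distinct, the full sequence cannot converge (a convergent sequence has all subsequences tending to the same limit). So lim a_n does not exist.

DNE


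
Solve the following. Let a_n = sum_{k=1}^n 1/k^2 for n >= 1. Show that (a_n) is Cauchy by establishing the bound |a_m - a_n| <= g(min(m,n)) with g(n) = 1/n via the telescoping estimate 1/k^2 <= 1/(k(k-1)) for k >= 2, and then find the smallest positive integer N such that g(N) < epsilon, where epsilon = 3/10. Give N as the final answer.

For m > n >= 1: |a_m - a_n| = sum_{k=n+1}^m 1/k^2.
Use 1/k^2 <= 1/(k(k-1)) = 1/(k-1) - 1/k for k >= 2:
sum_{k=n+1}^m 1/k^2 <= sum_{k=n+1}^m (1/(k-1) - 1/k) = 1/n - 1/m <= 1/n.
By symmetry the same bound holds with n,m swapped, so |a_m - a_n| <= 1/min(m,n) = g(min(m,n)). Since g(n) -> 0, (a_n) is Cauchy.
Now solve g(N) < 3/10: 1/N < 3/10 <=> N > 1/(3/10) = 10/3.
The smallest integer strictly greater than 10/3 is N = 4.
Check: g(4) = 1/4 < 3/10; g(3) = 1/3 >= 3/10. So N = 4.

4


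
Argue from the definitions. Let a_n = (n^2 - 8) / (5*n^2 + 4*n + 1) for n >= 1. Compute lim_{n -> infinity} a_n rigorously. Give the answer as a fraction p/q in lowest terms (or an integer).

Divide numerator and denominator by n^2, the highest power:
numerator / n^2 = 1 - 8/n^2
denominator / n^2 = 5 + 4/n + n^(-2)
As n -> infinity, all terms of the form c/n^k (k >= 1) tend to 0.
So numerator / n^2 -> 1 and denominator / n^2 -> 5.
Therefore lim a_n = 1/5.

1/5


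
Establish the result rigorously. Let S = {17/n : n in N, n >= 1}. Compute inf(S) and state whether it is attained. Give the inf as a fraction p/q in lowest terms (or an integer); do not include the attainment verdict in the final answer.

Analysis:
- Values: 17, 17/2, 17/3, 17/4, ... strictly decreasing.
- The maximum is 17 (n=1); sup = 17 (attained).
- The set is bounded below by 0; 17/n -> 0 so 0 is the greatest lower bound.
- 0 is not in the set, so inf = 0 is not attained.
Conclusion: inf(S) = 0, not attained in S.

0


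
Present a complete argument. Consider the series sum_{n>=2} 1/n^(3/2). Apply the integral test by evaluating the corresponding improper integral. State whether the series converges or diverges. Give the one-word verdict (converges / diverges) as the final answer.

Let f(x) = x^(-3/2). Then f is positive, continuous, and decreasing on [2, infinity), so the integral test applies.
Compute the improper integral int_{2}^infinity f(x) dx:
  antiderivative F(x) = -2/sqrt(x).
  As x -> infinity, F(x) -> 0 (since p = 3/2 > 1).
  So int = F(infinity) - F(2) = 0 - (-sqrt(2)) = sqrt(2).
  Finite, so by the integral test, the series converges.

converges


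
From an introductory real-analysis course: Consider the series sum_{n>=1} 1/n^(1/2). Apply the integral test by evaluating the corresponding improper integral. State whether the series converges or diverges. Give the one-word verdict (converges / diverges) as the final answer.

Let f(x) = 1/sqrt(x). Then f is positive, continuous, and decreasing on [1, infinity), so the integral test applies.
Compute the improper integral int_{1}^infinity f(x) dx:
  antiderivative F(x) = 2*sqrt(x).
  As x -> infinity, F(x) -> infinity (since p = 1/2 < 1).
  So the integral diverges. By the integral test, the series diverges.

diverges


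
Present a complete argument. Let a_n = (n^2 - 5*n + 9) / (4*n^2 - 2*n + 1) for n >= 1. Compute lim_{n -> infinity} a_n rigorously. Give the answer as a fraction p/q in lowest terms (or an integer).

Divide numerator and denominator by n^2, the highest power:
numerator / n^2 = 1 - 5/n + 9/n^2
denominator / n^2 = 4 - 2/n + n^(-2)
As n -> infinity, all terms of the form c/n^k (k >= 1) tend to 0.
So numerator / n^2 -> 1 and denominator / n^2 -> 4.
Therefore lim a_n = 1/4.

1/4


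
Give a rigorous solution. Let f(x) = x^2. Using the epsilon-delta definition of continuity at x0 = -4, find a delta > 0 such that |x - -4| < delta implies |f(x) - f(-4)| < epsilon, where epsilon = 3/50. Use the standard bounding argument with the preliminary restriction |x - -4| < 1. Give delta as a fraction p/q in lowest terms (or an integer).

Factor: |x^2 - (-4)^2| = |x - -4| * |x + -4|.
Impose |x - -4| < 1 first. Then |x + -4| = |(x - -4) + 2*(-4)| <= |x - -4| + 2*|-4| < 1 + 8 = 9.
So |x^2 - (-4)^2| < delta * 9.
We need delta * 9 <= 3/50, i.e. delta <= 3/50/9 = 1/150.
Since 1/150 < 1, this is tighter than 1; take delta = 1/150.
So delta = 1/150 works.

1/150


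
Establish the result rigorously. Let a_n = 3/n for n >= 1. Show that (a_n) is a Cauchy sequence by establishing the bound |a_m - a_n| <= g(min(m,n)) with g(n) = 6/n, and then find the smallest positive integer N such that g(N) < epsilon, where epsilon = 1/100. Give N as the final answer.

For any m, n >= 1, by the triangle inequality:
|a_m - a_n| = |3/m - 3/n| <= 3*1/m + 3*1/n <= 6/min(m,n).
So g(n) = 6/n bounds the Cauchy difference. Since g(n) -> 0, (a_n) is Cauchy.
Now solve g(N) < 1/100: 6/N < 1/100 <=> N > 6 / (1/100) = 600.
The smallest integer strictly greater than 600 is N = 601.
Check: g(601) = 6/601 = 6/601 < 1/100; g(600) = 1/100 >= 1/100. So N = 601.

601


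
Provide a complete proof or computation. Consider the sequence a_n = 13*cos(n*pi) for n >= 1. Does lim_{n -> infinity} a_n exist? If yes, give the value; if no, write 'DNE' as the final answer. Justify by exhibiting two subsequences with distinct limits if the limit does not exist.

Examine the behaviour of a_n along subsequences.
cos(n*pi) = (-1)^n, so a_n = 13*(-1)^n. a_{2k} = 13 -> 13. a_{2k+1} = -13 -> -13.
Since these two subsequential limits are 13 and -13, distinct, the full sequence cannot converge (a convergent sequence has all subsequences tending to the same limit). So lim a_n does not exist.

DNE


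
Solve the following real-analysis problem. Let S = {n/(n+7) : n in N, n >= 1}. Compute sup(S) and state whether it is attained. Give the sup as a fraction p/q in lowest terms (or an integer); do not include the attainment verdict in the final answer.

Analysis:
- Values: 1/8, 2/9, 3/10, 4/11, ... strictly increasing.
- Minimum is 1/8 (n=1); inf = 1/8 (attained).
- n/(n+7) = 1 - 7/(n+7) -> 1 from below as n -> infinity, and never equals 1.
- So sup = 1 (not attained).
Conclusion: sup(S) = 1, not attained in S.

1


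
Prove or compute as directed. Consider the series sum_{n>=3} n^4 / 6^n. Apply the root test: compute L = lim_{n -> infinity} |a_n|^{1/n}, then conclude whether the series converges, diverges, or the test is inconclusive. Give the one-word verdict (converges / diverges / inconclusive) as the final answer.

Let a_n denote the general term. Form |a_n|^(1/n) and simplify:
|a_n|^(1/n) = n^(4/n)/6
Take the limit as n -> infinity: L = 1/6.
Since L = 1/6 < 1, the root test implies convergence.

converges


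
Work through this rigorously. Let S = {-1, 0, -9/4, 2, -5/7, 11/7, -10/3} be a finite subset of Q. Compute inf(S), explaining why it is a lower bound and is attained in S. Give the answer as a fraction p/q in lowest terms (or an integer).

S is finite, so inf(S) = min(S).
Sorted increasing:
-10/3, -9/4, -1, -5/7, 0, 11/7, 2
The extremum is -10/3.
For every x in S, x >= -10/3. And -10/3 is in S, so it is attained.
Therefore inf(S) = -10/3.

-10/3


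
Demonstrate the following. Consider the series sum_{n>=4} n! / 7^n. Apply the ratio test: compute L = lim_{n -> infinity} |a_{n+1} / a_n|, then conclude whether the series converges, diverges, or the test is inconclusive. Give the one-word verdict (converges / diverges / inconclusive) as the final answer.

Let a_n denote the general term. Form the ratio a_{n+1}/a_n and simplify:
a_{n+1}/a_n = n/7 + 1/7
Take the limit as n -> infinity: L = infinity.
Since L = infinity > 1 (or L = infinity), the ratio test implies the series diverges.

diverges


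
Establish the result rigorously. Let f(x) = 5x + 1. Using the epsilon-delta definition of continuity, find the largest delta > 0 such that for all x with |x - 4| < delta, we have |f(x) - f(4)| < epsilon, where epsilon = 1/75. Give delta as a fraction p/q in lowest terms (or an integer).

We compute f(4) = 5*(4) + 1 = 21.
|f(x) - f(4)| = |5x + 1 - (21)| = |5(x - 4)| = 5|x - 4|.
We need 5|x - 4| < 1/75, i.e. |x - 4| < 1/75 / 5 = 1/375.
So any delta <= 1/375 works. Conversely, if delta > 1/375, then x = 4 + 1/375 satisfies |x - 4| = 1/375 < delta but |f(x) - f(4)| = 5 * 1/375 = 1/75, which is not < 1/75; so no larger delta works.
Hence the largest such delta is 1/375.

1/375


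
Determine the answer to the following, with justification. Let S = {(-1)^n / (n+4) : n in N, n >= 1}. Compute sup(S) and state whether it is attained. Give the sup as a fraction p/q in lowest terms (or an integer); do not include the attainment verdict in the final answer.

Analysis:
- Values: -1/5, 1/6, -1/7, 1/8, -1/9, ...
- Positive terms (even n): 1/(2+4), 1/(4+4), ... decreasing -> max = 1/6 (n=2).
- Negative terms (odd n): -1/(1+4), -1/(3+4), ... increasing -> min = -1/5 (n=1).
- So sup = 1/6 (attained at n=2); inf = -1/5 (attained at n=1).
Conclusion: sup(S) = 1/6, attained in S.

1/6


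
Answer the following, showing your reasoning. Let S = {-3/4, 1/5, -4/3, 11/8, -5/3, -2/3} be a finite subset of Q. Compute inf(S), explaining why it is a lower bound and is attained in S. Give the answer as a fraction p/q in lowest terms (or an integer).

S is finite, so inf(S) = min(S).
Sorted increasing:
-5/3, -4/3, -3/4, -2/3, 1/5, 11/8
The extremum is -5/3.
For every x in S, x >= -5/3. And -5/3 is in S, so it is attained.
Therefore inf(S) = -5/3.

-5/3


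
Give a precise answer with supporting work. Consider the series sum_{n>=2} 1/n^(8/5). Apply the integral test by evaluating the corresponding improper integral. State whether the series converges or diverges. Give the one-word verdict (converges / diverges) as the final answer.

Let f(x) = x^(-8/5). Then f is positive, continuous, and decreasing on [2, infinity), so the integral test applies.
Compute the improper integral int_{2}^infinity f(x) dx:
  antiderivative F(x) = -5/(3*x^(3/5)).
  As x -> infinity, F(x) -> 0 (since p = 8/5 > 1).
  So int = F(infinity) - F(2) = 0 - (-5*2^(2/5)/6) = 5*2^(2/5)/6.
  Finite, so by the integral test, the series converges.

converges


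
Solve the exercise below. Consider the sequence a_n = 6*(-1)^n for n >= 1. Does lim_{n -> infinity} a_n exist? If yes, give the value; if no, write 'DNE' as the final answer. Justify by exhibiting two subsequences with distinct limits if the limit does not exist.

Examine the behaviour of a_n along subsequences.
Even-n subsequence a_{2k} = 6 -> 6. Odd-n subsequence a_{2k+1} = -6 -> -6.
Since these two subsequential limits are 6 and -6, distinct, the full sequence cannot converge (a convergent sequence has all subsequences tending to the same limit). So lim a_n does not exist.

DNE


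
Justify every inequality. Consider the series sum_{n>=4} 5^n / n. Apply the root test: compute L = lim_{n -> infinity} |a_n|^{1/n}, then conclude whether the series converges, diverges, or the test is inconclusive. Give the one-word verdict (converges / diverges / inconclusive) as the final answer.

Let a_n denote the general term. Form |a_n|^(1/n) and simplify:
|a_n|^(1/n) = 5/n^(1/n)
Take the limit as n -> infinity: L = 5.
Since L = 5 > 1, the root test implies divergence.

diverges


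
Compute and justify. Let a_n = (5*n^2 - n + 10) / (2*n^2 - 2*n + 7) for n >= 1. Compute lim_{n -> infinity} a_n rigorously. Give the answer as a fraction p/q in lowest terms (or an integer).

Divide numerator and denominator by n^2, the highest power:
numerator / n^2 = 5 - 1/n + 10/n^2
denominator / n^2 = 2 - 2/n + 7/n^2
As n -> infinity, all terms of the form c/n^k (k >= 1) tend to 0.
So numerator / n^2 -> 5 and denominator / n^2 -> 2.
Therefore lim a_n = 5/2.

5/2


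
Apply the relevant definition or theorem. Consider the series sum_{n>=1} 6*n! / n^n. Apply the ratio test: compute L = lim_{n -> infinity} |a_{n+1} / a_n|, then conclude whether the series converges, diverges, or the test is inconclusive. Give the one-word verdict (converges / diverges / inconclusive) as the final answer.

Let a_n denote the general term. Form the ratio a_{n+1}/a_n and simplify:
a_{n+1}/a_n = (n/(n + 1))^n
Take the limit as n -> infinity: L = exp(-1).
Since L = exp(-1) < 1, the ratio test implies the series converges.

converges


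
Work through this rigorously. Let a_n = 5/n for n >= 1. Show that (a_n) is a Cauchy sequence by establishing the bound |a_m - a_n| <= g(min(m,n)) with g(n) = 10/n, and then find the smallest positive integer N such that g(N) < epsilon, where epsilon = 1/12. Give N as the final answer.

For any m, n >= 1, by the triangle inequality:
|a_m - a_n| = |5/m - 5/n| <= 5*1/m + 5*1/n <= 10/min(m,n).
So g(n) = 10/n bounds the Cauchy difference. Since g(n) -> 0, (a_n) is Cauchy.
Now solve g(N) < 1/12: 10/N < 1/12 <=> N > 10 / (1/12) = 120.
The smallest integer strictly greater than 120 is N = 121.
Check: g(121) = 10/121 = 10/121 < 1/12; g(120) = 1/12 >= 1/12. So N = 121.

121


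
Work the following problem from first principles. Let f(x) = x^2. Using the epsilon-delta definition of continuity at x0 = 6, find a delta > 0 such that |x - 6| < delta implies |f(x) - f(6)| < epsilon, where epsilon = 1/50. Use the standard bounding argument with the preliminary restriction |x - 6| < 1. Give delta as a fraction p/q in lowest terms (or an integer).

Factor: |x^2 - (6)^2| = |x - 6| * |x + 6|.
Impose |x - 6| < 1 first. Then |x + 6| = |(x - 6) + 2*(6)| <= |x - 6| + 2*|6| < 1 + 12 = 13.
So |x^2 - (6)^2| < delta * 13.
We need delta * 13 <= 1/50, i.e. delta <= 1/50/13 = 1/650.
Since 1/650 < 1, this is tighter than 1; take delta = 1/650.
So delta = 1/650 works.

1/650


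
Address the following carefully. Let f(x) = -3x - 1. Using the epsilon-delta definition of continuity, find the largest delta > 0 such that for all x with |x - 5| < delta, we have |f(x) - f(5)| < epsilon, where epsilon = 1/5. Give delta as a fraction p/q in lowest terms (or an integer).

We compute f(5) = -3*(5) - 1 = -16.
|f(x) - f(5)| = |-3x - 1 - (-16)| = |-3(x - 5)| = 3|x - 5|.
We need 3|x - 5| < 1/5, i.e. |x - 5| < 1/5 / 3 = 1/15.
So any delta <= 1/15 works. Conversely, if delta > 1/15, then x = 5 + 1/15 satisfies |x - 5| = 1/15 < delta but |f(x) - f(5)| = 3 * 1/15 = 1/5, which is not < 1/5; so no larger delta works.
Hence the largest such delta is 1/15.

1/15


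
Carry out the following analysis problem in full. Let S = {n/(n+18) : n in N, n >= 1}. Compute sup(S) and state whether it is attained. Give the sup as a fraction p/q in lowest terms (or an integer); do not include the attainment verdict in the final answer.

Analysis:
- Values: 1/19, 1/10, 1/7, 2/11, ... strictly increasing.
- Minimum is 1/19 (n=1); inf = 1/19 (attained).
- n/(n+18) = 1 - 18/(n+18) -> 1 from below as n -> infinity, and never equals 1.
- So sup = 1 (not attained).
Conclusion: sup(S) = 1, not attained in S.

1


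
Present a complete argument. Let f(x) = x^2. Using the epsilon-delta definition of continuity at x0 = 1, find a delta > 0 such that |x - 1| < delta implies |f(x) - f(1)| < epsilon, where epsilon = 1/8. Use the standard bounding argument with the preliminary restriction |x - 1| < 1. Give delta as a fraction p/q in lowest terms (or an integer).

Factor: |x^2 - (1)^2| = |x - 1| * |x + 1|.
Impose |x - 1| < 1 first. Then |x + 1| = |(x - 1) + 2*(1)| <= |x - 1| + 2*|1| < 1 + 2 = 3.
So |x^2 - (1)^2| < delta * 3.
We need delta * 3 <= 1/8, i.e. delta <= 1/8/3 = 1/24.
Since 1/24 < 1, this is tighter than 1; take delta = 1/24.
So delta = 1/24 works.

1/24


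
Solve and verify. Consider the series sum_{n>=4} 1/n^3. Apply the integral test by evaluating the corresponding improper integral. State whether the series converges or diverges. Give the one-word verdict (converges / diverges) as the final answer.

Let f(x) = x^(-3). Then f is positive, continuous, and decreasing on [4, infinity), so the integral test applies.
Compute the improper integral int_{4}^infinity f(x) dx:
  antiderivative F(x) = -1/(2*x^2).
  As x -> infinity, F(x) -> 0 (since p = 3 > 1).
  So int = F(infinity) - F(4) = 0 - (-1/32) = 1/32.
  Finite, so by the integral test, the series converges.

converges


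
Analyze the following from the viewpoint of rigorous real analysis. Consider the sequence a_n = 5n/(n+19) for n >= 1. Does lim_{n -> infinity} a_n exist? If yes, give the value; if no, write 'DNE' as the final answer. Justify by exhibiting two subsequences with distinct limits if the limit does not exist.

Examine the behaviour of a_n along subsequences.
Even-n subsequence a_{2k} = 5(2k)/(2k+19) -> 5. Odd-n subsequence a_{2k+1} = 5(2k+1)/(2k+20) -> 5. Both tend to 5, which suggests the limit is 5; verify directly.
|a_n - 5| = |5n - 5(n+19)| / (n+19) = 95/(n+19) < 95/n for every n >= 1.
Given epsilon > 0, choose a positive integer N > 95/epsilon. Then for all n >= N, |a_n - 5| < 95/n <= 95/N < epsilon.
So by the definition of the limit, lim a_n exists and equals 5.

5


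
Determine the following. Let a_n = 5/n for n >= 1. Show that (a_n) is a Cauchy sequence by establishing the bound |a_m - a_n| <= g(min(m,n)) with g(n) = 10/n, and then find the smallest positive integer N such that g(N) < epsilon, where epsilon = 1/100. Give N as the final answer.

For any m, n >= 1, by the triangle inequality:
|a_m - a_n| = |5/m - 5/n| <= 5*1/m + 5*1/n <= 10/min(m,n).
So g(n) = 10/n bounds the Cauchy difference. Since g(n) -> 0, (a_n) is Cauchy.
Now solve g(N) < 1/100: 10/N < 1/100 <=> N > 10 / (1/100) = 1000.
The smallest integer strictly greater than 1000 is N = 1001.
Check: g(1001) = 10/1001 = 10/1001 < 1/100; g(1000) = 1/100 >= 1/100. So N = 1001.

1001


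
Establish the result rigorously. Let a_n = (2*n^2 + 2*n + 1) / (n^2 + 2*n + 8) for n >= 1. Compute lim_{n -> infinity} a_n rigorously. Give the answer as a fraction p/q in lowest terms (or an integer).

Divide numerator and denominator by n^2, the highest power:
numerator / n^2 = 2 + 2/n + n^(-2)
denominator / n^2 = 1 + 2/n + 8/n^2
As n -> infinity, all terms of the form c/n^k (k >= 1) tend to 0.
So numerator / n^2 -> 2 and denominator / n^2 -> 1.
Therefore lim a_n = 2.

2


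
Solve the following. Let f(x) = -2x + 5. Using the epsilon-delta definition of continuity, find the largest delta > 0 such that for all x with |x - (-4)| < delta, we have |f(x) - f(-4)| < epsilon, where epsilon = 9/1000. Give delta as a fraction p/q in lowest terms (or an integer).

We compute f(-4) = -2*(-4) + 5 = 13.
|f(x) - f(-4)| = |-2x + 5 - (13)| = |-2(x - (-4))| = 2|x - (-4)|.
We need 2|x - (-4)| < 9/1000, i.e. |x - (-4)| < 9/1000 / 2 = 9/2000.
So any delta <= 9/2000 works. Conversely, if delta > 9/2000, then x = -4 + 9/2000 satisfies |x - (-4)| = 9/2000 < delta but |f(x) - f(-4)| = 2 * 9/2000 = 9/1000, which is not < 9/1000; so no larger delta works.
Hence the largest such delta is 9/2000.

9/2000


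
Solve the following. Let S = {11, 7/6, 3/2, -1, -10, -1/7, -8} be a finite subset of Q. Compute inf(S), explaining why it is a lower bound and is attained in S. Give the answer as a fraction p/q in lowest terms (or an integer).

S is finite, so inf(S) = min(S).
Sorted increasing:
-10, -8, -1, -1/7, 7/6, 3/2, 11
The extremum is -10.
For every x in S, x >= -10. And -10 is in S, so it is attained.
Therefore inf(S) = -10.

-10


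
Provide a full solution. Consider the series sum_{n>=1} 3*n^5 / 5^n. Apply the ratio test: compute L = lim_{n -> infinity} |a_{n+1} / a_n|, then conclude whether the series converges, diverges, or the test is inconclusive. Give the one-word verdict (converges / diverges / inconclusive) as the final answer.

Let a_n denote the general term. Form the ratio a_{n+1}/a_n and simplify:
a_{n+1}/a_n = (n + 1)^5/(5*n^5)
Take the limit as n -> infinity: L = 1/5.
Since L = 1/5 < 1, the ratio test implies the series converges.

converges


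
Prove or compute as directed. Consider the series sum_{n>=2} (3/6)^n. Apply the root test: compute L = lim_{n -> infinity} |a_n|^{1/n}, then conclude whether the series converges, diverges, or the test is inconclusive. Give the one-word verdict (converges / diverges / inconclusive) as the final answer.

Let a_n denote the general term. Form |a_n|^(1/n) and simplify:
|a_n|^(1/n) = 1/2
Take the limit as n -> infinity: L = 1/2.
Since L = 1/2 < 1, the root test implies convergence.

converges


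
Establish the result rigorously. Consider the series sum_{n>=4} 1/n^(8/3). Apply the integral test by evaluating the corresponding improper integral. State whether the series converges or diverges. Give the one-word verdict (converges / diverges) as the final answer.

Let f(x) = x^(-8/3). Then f is positive, continuous, and decreasing on [4, infinity), so the integral test applies.
Compute the improper integral int_{4}^infinity f(x) dx:
  antiderivative F(x) = -3/(5*x^(5/3)).
  As x -> infinity, F(x) -> 0 (since p = 8/3 > 1).
  So int = F(infinity) - F(4) = 0 - (-3*2^(2/3)/80) = 3*2^(2/3)/80.
  Finite, so by the integral test, the series converges.

converges


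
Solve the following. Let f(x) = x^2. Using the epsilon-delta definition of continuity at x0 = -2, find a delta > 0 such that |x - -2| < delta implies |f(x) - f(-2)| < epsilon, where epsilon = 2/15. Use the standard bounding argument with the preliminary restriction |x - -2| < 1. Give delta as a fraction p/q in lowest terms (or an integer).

Factor: |x^2 - (-2)^2| = |x - -2| * |x + -2|.
Impose |x - -2| < 1 first. Then |x + -2| = |(x - -2) + 2*(-2)| <= |x - -2| + 2*|-2| < 1 + 4 = 5.
So |x^2 - (-2)^2| < delta * 5.
We need delta * 5 <= 2/15, i.e. delta <= 2/15/5 = 2/75.
Since 2/75 < 1, this is tighter than 1; take delta = 2/75.
So delta = 2/75 works.

2/75


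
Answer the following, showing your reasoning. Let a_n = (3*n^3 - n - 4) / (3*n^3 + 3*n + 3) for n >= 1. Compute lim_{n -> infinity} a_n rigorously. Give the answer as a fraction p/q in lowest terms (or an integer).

Divide numerator and denominator by n^3, the highest power:
numerator / n^3 = 3 - 1/n^2 - 4/n^3
denominator / n^3 = 3 + 3/n^2 + 3/n^3
As n -> infinity, all terms of the form c/n^k (k >= 1) tend to 0.
So numerator / n^3 -> 3 and denominator / n^3 -> 3.
Therefore lim a_n = 1.

1


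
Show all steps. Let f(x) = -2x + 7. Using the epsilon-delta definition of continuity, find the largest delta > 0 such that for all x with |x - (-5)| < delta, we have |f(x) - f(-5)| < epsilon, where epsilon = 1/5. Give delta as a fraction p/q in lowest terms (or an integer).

We compute f(-5) = -2*(-5) + 7 = 17.
|f(x) - f(-5)| = |-2x + 7 - (17)| = |-2(x - (-5))| = 2|x - (-5)|.
We need 2|x - (-5)| < 1/5, i.e. |x - (-5)| < 1/5 / 2 = 1/10.
So any delta <= 1/10 works. Conversely, if delta > 1/10, then x = -5 + 1/10 satisfies |x - (-5)| = 1/10 < delta but |f(x) - f(-5)| = 2 * 1/10 = 1/5, which is not < 1/5; so no larger delta works.
Hence the largest such delta is 1/10.

1/10


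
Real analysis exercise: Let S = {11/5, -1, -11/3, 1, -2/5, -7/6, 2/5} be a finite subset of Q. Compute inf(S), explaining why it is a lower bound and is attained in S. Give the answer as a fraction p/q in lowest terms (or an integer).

S is finite, so inf(S) = min(S).
Sorted increasing:
-11/3, -7/6, -1, -2/5, 2/5, 1, 11/5
The extremum is -11/3.
For every x in S, x >= -11/3. And -11/3 is in S, so it is attained.
Therefore inf(S) = -11/3.

-11/3


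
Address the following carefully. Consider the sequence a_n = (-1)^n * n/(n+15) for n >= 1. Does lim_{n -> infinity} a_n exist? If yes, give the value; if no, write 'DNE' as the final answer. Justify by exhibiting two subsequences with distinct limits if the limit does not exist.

Examine the behaviour of a_n along subsequences.
a_{2k} = 2k/(2k+15) -> 1. a_{2k+1} = -(2k+1)/(2k+16) -> -1.
Since these two subsequential limits are 1 and -1, distinct, the full sequence cannot converge (a convergent sequence has all subsequences tending to the same limit). So lim a_n does not exist.

DNE


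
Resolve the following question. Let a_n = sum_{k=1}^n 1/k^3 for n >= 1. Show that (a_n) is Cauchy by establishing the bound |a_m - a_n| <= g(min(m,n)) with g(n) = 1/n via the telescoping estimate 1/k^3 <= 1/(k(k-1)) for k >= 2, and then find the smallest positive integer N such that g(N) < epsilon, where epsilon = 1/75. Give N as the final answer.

For m > n >= 1: |a_m - a_n| = sum_{k=n+1}^m 1/k^3.
Use 1/k^3 <= 1/(k(k-1)) = 1/(k-1) - 1/k for k >= 2 (which holds since k^3 >= k^2 >= k(k-1) for k >= 2):
sum_{k=n+1}^m 1/k^3 <= sum_{k=n+1}^m (1/(k-1) - 1/k) = 1/n - 1/m <= 1/n.
By symmetry the same bound holds with n,m swapped, so |a_m - a_n| <= 1/min(m,n) = g(min(m,n)). Since g(n) -> 0, (a_n) is Cauchy.
Now solve g(N) < 1/75: 1/N < 1/75 <=> N > 1/(1/75) = 75.
The smallest integer strictly greater than 75 is N = 76.
Check: g(76) = 1/76 < 1/75; g(75) = 1/75 >= 1/75. So N = 76.

76


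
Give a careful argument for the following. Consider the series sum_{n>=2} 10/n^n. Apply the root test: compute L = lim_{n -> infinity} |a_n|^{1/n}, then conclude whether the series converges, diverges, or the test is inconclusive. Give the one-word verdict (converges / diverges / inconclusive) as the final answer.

Let a_n denote the general term. Form |a_n|^(1/n) and simplify:
|a_n|^(1/n) = 10^(1/n)/n
Take the limit as n -> infinity: L = 0.
Since L = 0 < 1, the root test implies convergence.

converges


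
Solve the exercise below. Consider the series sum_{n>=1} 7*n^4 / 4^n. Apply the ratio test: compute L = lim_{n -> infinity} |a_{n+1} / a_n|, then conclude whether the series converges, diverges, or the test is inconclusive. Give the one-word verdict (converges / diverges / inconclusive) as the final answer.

Let a_n denote the general term. Form the ratio a_{n+1}/a_n and simplify:
a_{n+1}/a_n = (n + 1)^4/(4*n^4)
Take the limit as n -> infinity: L = 1/4.
Since L = 1/4 < 1, the ratio test implies the series converges.

converges


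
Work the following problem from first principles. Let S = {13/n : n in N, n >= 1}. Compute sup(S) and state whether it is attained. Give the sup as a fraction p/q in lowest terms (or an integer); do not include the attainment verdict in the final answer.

Analysis:
- Values: 13, 13/2, 13/3, 13/4, ... strictly decreasing.
- The maximum is 13 (n=1); sup = 13 (attained).
- The set is bounded below by 0; 13/n -> 0 so 0 is the greatest lower bound.
- 0 is not in the set, so inf = 0 is not attained.
Conclusion: sup(S) = 13, attained in S.

13
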